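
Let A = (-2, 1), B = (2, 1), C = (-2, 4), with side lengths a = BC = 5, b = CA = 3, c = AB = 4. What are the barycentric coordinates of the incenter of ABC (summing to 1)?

(5/12, 1/4, 1/3)

The incenter has barycentric coordinates proportional to the opposite side lengths: (5 : 3 : 4).
Normalizing by 5+3+4 = 12 gives (5/12, 1/4, 1/3).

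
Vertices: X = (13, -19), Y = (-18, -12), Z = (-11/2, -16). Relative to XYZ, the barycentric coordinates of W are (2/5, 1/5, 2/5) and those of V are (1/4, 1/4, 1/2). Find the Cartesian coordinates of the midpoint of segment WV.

Barycentric coordinates of the midpoint are the average: (13/40, 9/40, 9/20).
Converting: (13/40)·X + (9/40)·Y + (9/20)·Z = (-23/10, -643/40).

(-23/10, -643/40)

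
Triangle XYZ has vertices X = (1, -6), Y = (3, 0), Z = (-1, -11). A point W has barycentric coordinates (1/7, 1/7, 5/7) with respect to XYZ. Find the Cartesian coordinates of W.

W = (1/7)·X + (1/7)·Y + (5/7)·Z.
x-coordinate: (1/7)·1 + (1/7)·3 + (5/7)·(-1) = -1/7.
y-coordinate: (1/7)·(-6) + (1/7)·0 + (5/7)·(-11) = -61/7.

(-1/7, -61/7)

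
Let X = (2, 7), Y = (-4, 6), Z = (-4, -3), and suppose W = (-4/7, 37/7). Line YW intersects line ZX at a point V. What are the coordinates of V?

(4/5, 5)

Barycentric coordinates of W with respect to XYZ: (4/7, 2/7, 1/7).
On side ZX the Y-coordinate is zero; dropping W's Y-weight 2/7 and renormalizing the remaining 1/7 : 4/7 gives weights 1/5, 4/5 on Z, X.
V = (1/5)·(-4, -3) + (4/5)·(2, 7) = (4/5, 5).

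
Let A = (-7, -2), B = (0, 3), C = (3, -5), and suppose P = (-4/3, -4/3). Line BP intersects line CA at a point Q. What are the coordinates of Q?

(-2, -7/2)

Barycentric coordinates of P with respect to ABC: (1/3, 1/3, 1/3).
On side CA the B-coordinate is zero; dropping P's B-weight 1/3 and renormalizing the remaining 1/3 : 1/3 gives weights 1/2, 1/2 on C, A.
Q = (1/2)·(3, -5) + (1/2)·(-7, -2) = (-2, -7/2).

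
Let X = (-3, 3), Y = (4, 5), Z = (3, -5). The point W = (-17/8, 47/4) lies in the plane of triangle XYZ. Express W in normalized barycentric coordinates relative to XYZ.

Signed area of the reference triangle: [XYZ] = ½·((-3)·(5−(-5)) + 4·(-5−3) + 3·(3−5)) = ½·(-30 − 32 − 6) = -34.
[WYZ] = ½·((-17/8)·(5−(-5)) + 4·(-5−(47/4)) + 3·(47/4−5)) = ½·(-85/4 − 67 + 81/4) = -34, so the X-coordinate is (-34)/(-34) = 1.
[XWZ] = ½·((-3)·(47/4−(-5)) + (-17/8)·(-5−3) + 3·(3−(47/4))) = ½·(-201/4 + 17 − 105/4) = -119/4, so the Y-coordinate is 7/8.
[XYW] = ½·((-3)·(5−(47/4)) + 4·(47/4−3) + (-17/8)·(3−5)) = ½·(81/4 + 35 + 17/4) = 119/4, so the Z-coordinate is -7/8.

(1, 7/8, -7/8)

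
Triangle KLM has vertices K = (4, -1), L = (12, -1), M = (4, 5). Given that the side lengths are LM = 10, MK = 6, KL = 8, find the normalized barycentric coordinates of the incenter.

The incenter has barycentric coordinates proportional to the opposite side lengths: (10 : 6 : 8).
Normalizing by 10+6+8 = 24 gives (5/12, 1/4, 1/3).

(5/12, 1/4, 1/3)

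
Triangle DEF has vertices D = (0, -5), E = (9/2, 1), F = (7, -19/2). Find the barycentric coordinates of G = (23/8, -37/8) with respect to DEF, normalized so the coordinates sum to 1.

Signed area of the reference triangle: [DEF] = ½·(0·(1−(-19/2)) + (9/2)·(-19/2−(-5)) + 7·(-5−1)) = ½·(0 − 81/4 − 42) = -249/8.
[GEF] = ½·((23/8)·(1−(-19/2)) + (9/2)·(-19/2−(-37/8)) + 7·(-37/8−1)) = ½·(483/16 − 351/16 − 315/8) = -249/16, so the D-coordinate is (-249/16)/(-249/8) = 1/2.
[DGF] = ½·(0·(-37/8−(-19/2)) + (23/8)·(-19/2−(-5)) + 7·(-5−(-37/8))) = ½·(0 − 207/16 − 21/8) = -249/32, so the E-coordinate is 1/4.
[DEG] = ½·(0·(1−(-37/8)) + (9/2)·(-37/8−(-5)) + (23/8)·(-5−1)) = ½·(0 + 27/16 − 69/4) = -249/32, so the F-coordinate is 1/4.

(1/2, 1/4, 1/4)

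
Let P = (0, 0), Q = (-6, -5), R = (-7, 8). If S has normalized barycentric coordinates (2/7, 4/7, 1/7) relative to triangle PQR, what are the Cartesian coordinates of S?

S = (2/7)·P + (4/7)·Q + (1/7)·R.
x-coordinate: (2/7)·0 + (4/7)·(-6) + (1/7)·(-7) = -31/7.
y-coordinate: (2/7)·0 + (4/7)·(-5) + (1/7)·8 = -12/7.

(-31/7, -12/7)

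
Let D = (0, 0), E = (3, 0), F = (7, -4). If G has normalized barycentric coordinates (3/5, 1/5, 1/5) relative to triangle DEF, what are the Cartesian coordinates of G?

G = (3/5)·D + (1/5)·E + (1/5)·F.
x-coordinate: (3/5)·0 + (1/5)·3 + (1/5)·7 = 2.
y-coordinate: (3/5)·0 + (1/5)·0 + (1/5)·(-4) = -4/5.

(2, -4/5)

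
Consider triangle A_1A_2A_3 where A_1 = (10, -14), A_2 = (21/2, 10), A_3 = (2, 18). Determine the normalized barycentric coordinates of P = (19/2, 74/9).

(1/9, 7/9, 1/9)

Signed area of the reference triangle: [A_1A_2A_3] = ½·(10·(10−18) + (21/2)·(18−(-14)) + 2·(-14−10)) = ½·(-80 + 336 − 48) = 104.
[PA_2A_3] = ½·((19/2)·(10−18) + (21/2)·(18−(74/9)) + 2·(74/9−10)) = ½·(-76 + 308/3 − 32/9) = 104/9, so the A_1-coordinate is (104/9)/104 = 1/9.
[A_1PA_3] = ½·(10·(74/9−18) + (19/2)·(18−(-14)) + 2·(-14−(74/9))) = ½·(-880/9 + 304 − 400/9) = 728/9, so the A_2-coordinate is 7/9.
[A_1A_2P] = ½·(10·(10−(74/9)) + (21/2)·(74/9−(-14)) + (19/2)·(-14−10)) = ½·(160/9 + 700/3 − 228) = 104/9, so the A_3-coordinate is 1/9.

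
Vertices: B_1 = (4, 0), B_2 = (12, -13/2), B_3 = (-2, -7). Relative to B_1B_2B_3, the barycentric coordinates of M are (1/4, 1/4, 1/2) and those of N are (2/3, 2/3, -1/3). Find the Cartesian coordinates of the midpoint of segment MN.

Barycentric coordinates of the midpoint are the average: (11/24, 11/24, 1/12).
Converting: (11/24)·B_1 + (11/24)·B_2 + (1/12)·B_3 = (43/6, -57/16).

(43/6, -57/16)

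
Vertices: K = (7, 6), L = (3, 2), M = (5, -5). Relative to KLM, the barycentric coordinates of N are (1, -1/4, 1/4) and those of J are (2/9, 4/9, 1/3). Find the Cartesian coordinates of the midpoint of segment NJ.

Barycentric coordinates of the midpoint are the average: (11/18, 7/72, 7/24).
Converting: (11/18)·K + (7/72)·L + (7/24)·M = (217/36, 173/72).

(217/36, 173/72)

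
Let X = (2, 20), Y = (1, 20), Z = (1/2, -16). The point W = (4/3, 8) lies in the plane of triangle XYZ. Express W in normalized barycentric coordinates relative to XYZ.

(1/2, 1/6, 1/3)

Signed area of the reference triangle: [XYZ] = ½·(2·(20−(-16)) + 1·(-16−20) + (1/2)·(20−20)) = ½·(72 − 36 + 0) = 18.
[WYZ] = ½·((4/3)·(20−(-16)) + 1·(-16−8) + (1/2)·(8−20)) = ½·(48 − 24 − 6) = 9, so the X-coordinate is 9/18 = 1/2.
[XWZ] = ½·(2·(8−(-16)) + (4/3)·(-16−20) + (1/2)·(20−8)) = ½·(48 − 48 + 6) = 3, so the Y-coordinate is 1/6.
[XYW] = ½·(2·(20−8) + 1·(8−20) + (4/3)·(20−20)) = ½·(24 − 12 + 0) = 6, so the Z-coordinate is 1/3.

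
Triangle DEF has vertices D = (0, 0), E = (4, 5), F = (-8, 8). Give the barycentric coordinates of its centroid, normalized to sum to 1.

(1/3, 1/3, 1/3)

The centroid is the average of the vertices, so each weight is 1/3.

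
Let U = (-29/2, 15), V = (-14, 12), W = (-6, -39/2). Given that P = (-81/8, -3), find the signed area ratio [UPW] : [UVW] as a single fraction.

1/4

[UVW] = ½·((-29/2)·(12−(-39/2)) + (-14)·(-39/2−15) + (-6)·(15−12)) = ½·(-1827/4 + 483 − 18) = 33/8.
[UPW] = ½·((-29/2)·(-3−(-39/2)) + (-81/8)·(-39/2−15) + (-6)·(15−(-3))) = ½·(-957/4 + 5589/16 − 108) = 33/32, so the ratio is (33/32)/(33/8) = 1/4.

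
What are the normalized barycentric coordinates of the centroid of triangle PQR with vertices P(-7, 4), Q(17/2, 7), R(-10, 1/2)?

The centroid is the average of the vertices, so each weight is 1/3.

(1/3, 1/3, 1/3)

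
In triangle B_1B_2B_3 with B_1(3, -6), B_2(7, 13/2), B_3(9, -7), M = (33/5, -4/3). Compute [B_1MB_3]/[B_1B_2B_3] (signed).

[B_1B_2B_3] = ½·(3·(13/2−(-7)) + 7·(-7−(-6)) + 9·(-6−(13/2))) = ½·(81/2 − 7 − 225/2) = -79/2.
[B_1MB_3] = ½·(3·(-4/3−(-7)) + (33/5)·(-7−(-6)) + 9·(-6−(-4/3))) = ½·(17 − 33/5 − 42) = -79/5, so the ratio is (-79/5)/(-79/2) = 2/5.

2/5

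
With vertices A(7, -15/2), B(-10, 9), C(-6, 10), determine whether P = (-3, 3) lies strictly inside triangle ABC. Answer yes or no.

Barycentric coordinates of P: (31/83, 77/166, 27/166).
The three coordinates are positive, positive, positive; a point is interior exactly when all three are positive.

yes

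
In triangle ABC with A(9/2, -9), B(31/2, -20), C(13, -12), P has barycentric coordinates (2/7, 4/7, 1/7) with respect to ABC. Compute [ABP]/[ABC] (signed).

The signed ratio [ABP]/[ABC] equals the barycentric coordinate of P at vertex C, which is 1/7.

1/7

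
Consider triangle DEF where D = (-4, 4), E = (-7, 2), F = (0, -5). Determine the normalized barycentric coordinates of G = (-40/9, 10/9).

Signed area of the reference triangle: [DEF] = ½·((-4)·(2−(-5)) + (-7)·(-5−4) + 0·(4−2)) = ½·(-28 + 63 + 0) = 35/2.
[GEF] = ½·((-40/9)·(2−(-5)) + (-7)·(-5−(10/9)) + 0·(10/9−2)) = ½·(-280/9 + 385/9 + 0) = 35/6, so the D-coordinate is (35/6)/(35/2) = 1/3.
[DGF] = ½·((-4)·(10/9−(-5)) + (-40/9)·(-5−4) + 0·(4−(10/9))) = ½·(-220/9 + 40 + 0) = 70/9, so the E-coordinate is 4/9.
[DEG] = ½·((-4)·(2−(10/9)) + (-7)·(10/9−4) + (-40/9)·(4−2)) = ½·(-32/9 + 182/9 − 80/9) = 35/9, so the F-coordinate is 2/9.
Check: 1/3 + 4/9 + 2/9 = 1.

(1/3, 4/9, 2/9)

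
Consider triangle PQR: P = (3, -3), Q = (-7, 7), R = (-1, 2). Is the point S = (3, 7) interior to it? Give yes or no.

Barycentric coordinates of S: (-5, -4, 10).
The three coordinates are negative, negative, positive; a point is interior exactly when all three are positive.

no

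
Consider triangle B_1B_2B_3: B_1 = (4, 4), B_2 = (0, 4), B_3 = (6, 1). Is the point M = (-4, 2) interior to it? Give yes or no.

Barycentric coordinates of M: (-2, 7/3, 2/3).
The three coordinates are negative, positive, positive; a point is interior exactly when all three are positive.

no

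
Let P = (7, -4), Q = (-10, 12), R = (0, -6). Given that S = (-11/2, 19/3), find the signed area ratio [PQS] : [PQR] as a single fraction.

[PQR] = ½·(7·(12−(-6)) + (-10)·(-6−(-4)) + 0·(-4−12)) = ½·(126 + 20 + 0) = 73.
[PQS] = ½·(7·(12−(19/3)) + (-10)·(19/3−(-4)) + (-11/2)·(-4−12)) = ½·(119/3 − 310/3 + 88) = 73/6, so the ratio is (73/6)/73 = 1/6.

1/6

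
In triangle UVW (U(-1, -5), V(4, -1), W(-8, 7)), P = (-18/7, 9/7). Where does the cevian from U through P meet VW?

Barycentric coordinates of P with respect to UVW: (2/7, 2/7, 3/7).
On side VW the U-coordinate is zero; dropping P's U-weight 2/7 and renormalizing the remaining 2/7 : 3/7 gives weights 2/5, 3/5 on V, W.
Q = (2/5)·(4, -1) + (3/5)·(-8, 7) = (-16/5, 19/5).

(-16/5, 19/5)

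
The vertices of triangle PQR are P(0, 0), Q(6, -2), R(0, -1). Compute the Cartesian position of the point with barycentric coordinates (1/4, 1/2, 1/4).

(3, -5/4)

S = (1/4)·P + (1/2)·Q + (1/4)·R.
x-coordinate: (1/4)·0 + (1/2)·6 + (1/4)·0 = 3.
y-coordinate: (1/4)·0 + (1/2)·(-2) + (1/4)·(-1) = -5/4.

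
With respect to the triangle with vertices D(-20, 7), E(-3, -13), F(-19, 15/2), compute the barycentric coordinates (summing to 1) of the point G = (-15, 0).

Signed area of the reference triangle: [DEF] = ½·((-20)·(-13−(15/2)) + (-3)·(15/2−7) + (-19)·(7−(-13))) = ½·(410 − 3/2 − 380) = 57/4.
[GEF] = ½·((-15)·(-13−(15/2)) + (-3)·(15/2−0) + (-19)·(0−(-13))) = ½·(615/2 − 45/2 − 247) = 19, so the D-coordinate is 19/(57/4) = 4/3.
[DGF] = ½·((-20)·(0−(15/2)) + (-15)·(15/2−7) + (-19)·(7−0)) = ½·(150 − 15/2 − 133) = 19/4, so the E-coordinate is 1/3.
[DEG] = ½·((-20)·(-13−0) + (-3)·(0−7) + (-15)·(7−(-13))) = ½·(260 + 21 − 300) = -19/2, so the F-coordinate is -2/3.
Check: 4/3 + 1/3 − 2/3 = 1.

(4/3, 1/3, -2/3)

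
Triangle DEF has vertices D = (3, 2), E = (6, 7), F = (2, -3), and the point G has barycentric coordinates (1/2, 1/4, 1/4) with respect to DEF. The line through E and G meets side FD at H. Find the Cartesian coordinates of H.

(8/3, 1/3)

Line EG meets FD where the E-coordinate vanishes; zeroing G's E-weight and renormalizing leaves F, D-weights 1/4 : 1/2 → (1/3, 2/3).
So H = (1/3)·F + (2/3)·D = (8/3, 1/3).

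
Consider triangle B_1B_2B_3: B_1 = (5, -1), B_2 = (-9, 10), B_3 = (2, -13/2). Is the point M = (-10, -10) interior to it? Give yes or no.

no

Barycentric coordinates of M: (-43/20, 111/220, 291/110).
The three coordinates are negative, positive, positive; a point is interior exactly when all three are positive.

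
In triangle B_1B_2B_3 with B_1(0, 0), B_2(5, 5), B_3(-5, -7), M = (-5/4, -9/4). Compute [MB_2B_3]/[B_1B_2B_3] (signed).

1/4

[B_1B_2B_3] = ½·(0·(5−(-7)) + 5·(-7−0) + (-5)·(0−5)) = ½·(0 − 35 + 25) = -5.
[MB_2B_3] = ½·((-5/4)·(5−(-7)) + 5·(-7−(-9/4)) + (-5)·(-9/4−5)) = ½·(-15 − 95/4 + 145/4) = -5/4, so the ratio is (-5/4)/(-5) = 1/4.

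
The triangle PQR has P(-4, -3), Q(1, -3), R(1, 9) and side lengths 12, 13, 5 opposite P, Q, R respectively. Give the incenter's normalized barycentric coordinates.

The incenter has barycentric coordinates proportional to the opposite side lengths: (12 : 13 : 5).
Normalizing by 12+13+5 = 30 gives (2/5, 13/30, 1/6).

(2/5, 13/30, 1/6)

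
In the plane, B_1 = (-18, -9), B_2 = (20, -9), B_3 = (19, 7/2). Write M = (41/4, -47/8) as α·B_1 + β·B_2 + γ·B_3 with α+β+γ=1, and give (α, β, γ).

Signed area of the reference triangle: [B_1B_2B_3] = ½·((-18)·(-9−(7/2)) + 20·(7/2−(-9)) + 19·(-9−(-9))) = ½·(225 + 250 + 0) = 475/2.
[MB_2B_3] = ½·((41/4)·(-9−(7/2)) + 20·(7/2−(-47/8)) + 19·(-47/8−(-9))) = ½·(-1025/8 + 375/2 + 475/8) = 475/8, so the B_1-coordinate is (475/8)/(475/2) = 1/4.
[B_1MB_3] = ½·((-18)·(-47/8−(7/2)) + (41/4)·(7/2−(-9)) + 19·(-9−(-47/8))) = ½·(675/4 + 1025/8 − 475/8) = 475/4, so the B_2-coordinate is 1/2.
[B_1B_2M] = ½·((-18)·(-9−(-47/8)) + 20·(-47/8−(-9)) + (41/4)·(-9−(-9))) = ½·(225/4 + 125/2 + 0) = 475/8, so the B_3-coordinate is 1/4.

(1/4, 1/2, 1/4)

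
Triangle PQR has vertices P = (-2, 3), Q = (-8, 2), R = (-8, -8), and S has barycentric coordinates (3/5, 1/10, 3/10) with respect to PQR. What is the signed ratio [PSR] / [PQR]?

The signed ratio [PSR]/[PQR] equals the barycentric coordinate of S at vertex Q, which is 1/10.

1/10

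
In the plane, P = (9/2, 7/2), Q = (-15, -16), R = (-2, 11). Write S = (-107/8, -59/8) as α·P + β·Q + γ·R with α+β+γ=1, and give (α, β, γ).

(-1/4, 3/4, 1/2)

Signed area of the reference triangle: [PQR] = ½·((9/2)·(-16−11) + (-15)·(11−(7/2)) + (-2)·(7/2−(-16))) = ½·(-243/2 − 225/2 − 39) = -273/2.
[SQR] = ½·((-107/8)·(-16−11) + (-15)·(11−(-59/8)) + (-2)·(-59/8−(-16))) = ½·(2889/8 − 2205/8 − 69/4) = 273/8, so the P-coordinate is (273/8)/(-273/2) = -1/4.
[PSR] = ½·((9/2)·(-59/8−11) + (-107/8)·(11−(7/2)) + (-2)·(7/2−(-59/8))) = ½·(-1323/16 − 1605/16 − 87/4) = -819/8, so the Q-coordinate is 3/4.
[PQS] = ½·((9/2)·(-16−(-59/8)) + (-15)·(-59/8−(7/2)) + (-107/8)·(7/2−(-16))) = ½·(-621/16 + 1305/8 − 4173/16) = -273/4, so the R-coordinate is 1/2.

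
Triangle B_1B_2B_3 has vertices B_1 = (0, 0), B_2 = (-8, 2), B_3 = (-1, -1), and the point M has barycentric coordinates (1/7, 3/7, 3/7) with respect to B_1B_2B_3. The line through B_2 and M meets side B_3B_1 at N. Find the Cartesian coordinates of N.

(-3/4, -3/4)

Line B_2M meets B_3B_1 where the B_2-coordinate vanishes; zeroing M's B_2-weight and renormalizing leaves B_3, B_1-weights 3/7 : 1/7 → (3/4, 1/4).
So N = (3/4)·B_3 + (1/4)·B_1 = (-3/4, -3/4).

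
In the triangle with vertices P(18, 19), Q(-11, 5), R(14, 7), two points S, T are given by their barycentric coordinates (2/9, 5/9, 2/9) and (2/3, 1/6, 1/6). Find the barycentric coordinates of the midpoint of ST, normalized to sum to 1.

(4/9, 13/36, 7/36)

Since both coordinate triples sum to 1, the midpoint's barycentrics are the componentwise average.
(2/9+2/3)/2 = 4/9; similarly 13/36 and 7/36.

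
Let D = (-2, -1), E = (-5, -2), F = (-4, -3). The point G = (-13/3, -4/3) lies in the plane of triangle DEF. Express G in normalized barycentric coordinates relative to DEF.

(1/3, 1, -1/3)

Signed area of the reference triangle: [DEF] = ½·((-2)·(-2−(-3)) + (-5)·(-3−(-1)) + (-4)·(-1−(-2))) = ½·(-2 + 10 − 4) = 2.
[GEF] = ½·((-13/3)·(-2−(-3)) + (-5)·(-3−(-4/3)) + (-4)·(-4/3−(-2))) = ½·(-13/3 + 25/3 − 8/3) = 2/3, so the D-coordinate is (2/3)/2 = 1/3.
[DGF] = ½·((-2)·(-4/3−(-3)) + (-13/3)·(-3−(-1)) + (-4)·(-1−(-4/3))) = ½·(-10/3 + 26/3 − 4/3) = 2, so the E-coordinate is 1.
[DEG] = ½·((-2)·(-2−(-4/3)) + (-5)·(-4/3−(-1)) + (-13/3)·(-1−(-2))) = ½·(4/3 + 5/3 − 13/3) = -2/3, so the F-coordinate is -1/3.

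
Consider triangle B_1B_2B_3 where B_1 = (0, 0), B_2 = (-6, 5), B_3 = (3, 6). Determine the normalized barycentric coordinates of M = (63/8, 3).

Signed area of the reference triangle: [B_1B_2B_3] = ½·(0·(5−6) + (-6)·(6−0) + 3·(0−5)) = ½·(0 − 36 − 15) = -51/2.
[MB_2B_3] = ½·((63/8)·(5−6) + (-6)·(6−3) + 3·(3−5)) = ½·(-63/8 − 18 − 6) = -255/16, so the B_1-coordinate is (-255/16)/(-51/2) = 5/8.
[B_1MB_3] = ½·(0·(3−6) + (63/8)·(6−0) + 3·(0−3)) = ½·(0 + 189/4 − 9) = 153/8, so the B_2-coordinate is -3/4.
[B_1B_2M] = ½·(0·(5−3) + (-6)·(3−0) + (63/8)·(0−5)) = ½·(0 − 18 − 315/8) = -459/16, so the B_3-coordinate is 9/8.

(5/8, -3/4, 9/8)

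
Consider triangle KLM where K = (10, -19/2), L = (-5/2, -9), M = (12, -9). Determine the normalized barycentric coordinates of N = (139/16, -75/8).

(3/4, 1/8, 1/8)

Signed area of the reference triangle: [KLM] = ½·(10·(-9−(-9)) + (-5/2)·(-9−(-19/2)) + 12·(-19/2−(-9))) = ½·(0 − 5/4 − 6) = -29/8.
[NLM] = ½·((139/16)·(-9−(-9)) + (-5/2)·(-9−(-75/8)) + 12·(-75/8−(-9))) = ½·(0 − 15/16 − 9/2) = -87/32, so the K-coordinate is (-87/32)/(-29/8) = 3/4.
[KNM] = ½·(10·(-75/8−(-9)) + (139/16)·(-9−(-19/2)) + 12·(-19/2−(-75/8))) = ½·(-15/4 + 139/32 − 3/2) = -29/64, so the L-coordinate is 1/8.
[KLN] = ½·(10·(-9−(-75/8)) + (-5/2)·(-75/8−(-19/2)) + (139/16)·(-19/2−(-9))) = ½·(15/4 − 5/16 − 139/32) = -29/64, so the M-coordinate is 1/8.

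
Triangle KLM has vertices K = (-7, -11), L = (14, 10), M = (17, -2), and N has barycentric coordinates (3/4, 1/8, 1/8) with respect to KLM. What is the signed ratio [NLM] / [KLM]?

The signed ratio [NLM]/[KLM] equals the barycentric coordinate of N at vertex K, which is 3/4.

3/4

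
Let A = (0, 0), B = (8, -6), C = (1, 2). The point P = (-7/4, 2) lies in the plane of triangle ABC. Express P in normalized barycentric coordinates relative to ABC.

Signed area of the reference triangle: [ABC] = ½·(0·(-6−2) + 8·(2−0) + 1·(0−(-6))) = ½·(0 + 16 + 6) = 11.
[PBC] = ½·((-7/4)·(-6−2) + 8·(2−2) + 1·(2−(-6))) = ½·(14 + 0 + 8) = 11, so the A-coordinate is 11/11 = 1.
[APC] = ½·(0·(2−2) + (-7/4)·(2−0) + 1·(0−2)) = ½·(0 − 7/2 − 2) = -11/4, so the B-coordinate is -1/4.
[ABP] = ½·(0·(-6−2) + 8·(2−0) + (-7/4)·(0−(-6))) = ½·(0 + 16 − 21/2) = 11/4, so the C-coordinate is 1/4.
Check: 1 − 1/4 + 1/4 = 1.

(1, -1/4, 1/4)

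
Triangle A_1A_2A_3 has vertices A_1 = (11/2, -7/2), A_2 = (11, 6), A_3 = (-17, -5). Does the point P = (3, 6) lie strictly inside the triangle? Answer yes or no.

no

Barycentric coordinates of P: (-176/411, 145/137, 152/411).
The three coordinates are negative, positive, positive; a point is interior exactly when all three are positive.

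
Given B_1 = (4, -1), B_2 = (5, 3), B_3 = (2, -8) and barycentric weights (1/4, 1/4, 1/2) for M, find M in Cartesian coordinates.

M = (1/4)·B_1 + (1/4)·B_2 + (1/2)·B_3.
x-coordinate: (1/4)·4 + (1/4)·5 + (1/2)·2 = 13/4.
y-coordinate: (1/4)·(-1) + (1/4)·3 + (1/2)·(-8) = -7/2.

(13/4, -7/2)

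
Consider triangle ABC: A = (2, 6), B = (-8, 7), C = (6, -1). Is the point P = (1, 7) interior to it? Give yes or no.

no

Barycentric coordinates of P: (12/11, 1/22, -3/22).
The three coordinates are positive, positive, negative; a point is interior exactly when all three are positive.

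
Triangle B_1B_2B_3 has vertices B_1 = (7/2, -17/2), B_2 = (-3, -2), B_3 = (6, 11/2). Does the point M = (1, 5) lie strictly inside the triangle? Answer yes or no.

no

Barycentric coordinates of M: (-4/13, 25/39, 2/3).
The three coordinates are negative, positive, positive; a point is interior exactly when all three are positive.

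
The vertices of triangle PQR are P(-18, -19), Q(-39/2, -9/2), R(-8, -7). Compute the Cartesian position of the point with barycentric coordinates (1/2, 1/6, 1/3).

(-179/12, -151/12)

S = (1/2)·P + (1/6)·Q + (1/3)·R.
x-coordinate: (1/2)·(-18) + (1/6)·(-39/2) + (1/3)·(-8) = -179/12.
y-coordinate: (1/2)·(-19) + (1/6)·(-9/2) + (1/3)·(-7) = -151/12.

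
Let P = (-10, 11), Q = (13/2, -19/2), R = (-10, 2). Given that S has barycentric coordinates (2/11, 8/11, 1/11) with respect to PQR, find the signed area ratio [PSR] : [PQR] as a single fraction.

8/11

The signed ratio [PSR]/[PQR] equals the barycentric coordinate of S at vertex Q, which is 8/11.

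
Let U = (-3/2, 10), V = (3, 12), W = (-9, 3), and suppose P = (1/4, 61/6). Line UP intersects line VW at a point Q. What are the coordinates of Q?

(3/5, 51/5)

Barycentric coordinates of P with respect to UVW: (1/6, 2/3, 1/6).
On side VW the U-coordinate is zero; dropping P's U-weight 1/6 and renormalizing the remaining 2/3 : 1/6 gives weights 4/5, 1/5 on V, W.
Q = (4/5)·(3, 12) + (1/5)·(-9, 3) = (3/5, 51/5).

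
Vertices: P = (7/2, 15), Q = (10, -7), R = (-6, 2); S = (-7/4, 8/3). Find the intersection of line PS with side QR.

Barycentric coordinates of S with respect to PQR: (1/6, 1/6, 2/3).
On side QR the P-coordinate is zero; dropping S's P-weight 1/6 and renormalizing the remaining 1/6 : 2/3 gives weights 1/5, 4/5 on Q, R.
T = (1/5)·(10, -7) + (4/5)·(-6, 2) = (-14/5, 1/5).

(-14/5, 1/5)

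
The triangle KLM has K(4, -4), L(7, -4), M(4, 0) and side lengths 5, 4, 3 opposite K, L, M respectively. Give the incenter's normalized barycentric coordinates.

(5/12, 1/3, 1/4)

The incenter has barycentric coordinates proportional to the opposite side lengths: (5 : 4 : 3).
Normalizing by 5+4+3 = 12 gives (5/12, 1/3, 1/4).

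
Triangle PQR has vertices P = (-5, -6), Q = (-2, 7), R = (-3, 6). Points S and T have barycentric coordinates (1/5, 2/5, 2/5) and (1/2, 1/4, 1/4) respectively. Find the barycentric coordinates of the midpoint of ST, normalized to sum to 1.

(7/20, 13/40, 13/40)

Since both coordinate triples sum to 1, the midpoint's barycentrics are the componentwise average.
(1/5+1/2)/2 = 7/20; similarly 13/40 and 13/40.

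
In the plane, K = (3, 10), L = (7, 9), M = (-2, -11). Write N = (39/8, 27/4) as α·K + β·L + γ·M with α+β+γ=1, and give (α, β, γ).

Signed area of the reference triangle: [KLM] = ½·(3·(9−(-11)) + 7·(-11−10) + (-2)·(10−9)) = ½·(60 − 147 − 2) = -89/2.
[NLM] = ½·((39/8)·(9−(-11)) + 7·(-11−(27/4)) + (-2)·(27/4−9)) = ½·(195/2 − 497/4 + 9/2) = -89/8, so the K-coordinate is (-89/8)/(-89/2) = 1/4.
[KNM] = ½·(3·(27/4−(-11)) + (39/8)·(-11−10) + (-2)·(10−(27/4))) = ½·(213/4 − 819/8 − 13/2) = -445/16, so the L-coordinate is 5/8.
[KLN] = ½·(3·(9−(27/4)) + 7·(27/4−10) + (39/8)·(10−9)) = ½·(27/4 − 91/4 + 39/8) = -89/16, so the M-coordinate is 1/8.
Check: 1/4 + 5/8 + 1/8 = 1.

(1/4, 5/8, 1/8)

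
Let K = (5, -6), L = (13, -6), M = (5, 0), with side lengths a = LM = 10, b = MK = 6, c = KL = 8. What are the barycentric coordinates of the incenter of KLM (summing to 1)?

The incenter has barycentric coordinates proportional to the opposite side lengths: (10 : 6 : 8).
Normalizing by 10+6+8 = 24 gives (5/12, 1/4, 1/3).

(5/12, 1/4, 1/3)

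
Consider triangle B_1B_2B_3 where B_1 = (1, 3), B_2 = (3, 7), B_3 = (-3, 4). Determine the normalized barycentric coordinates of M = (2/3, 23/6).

Signed area of the reference triangle: [B_1B_2B_3] = ½·(1·(7−4) + 3·(4−3) + (-3)·(3−7)) = ½·(3 + 3 + 12) = 9.
[MB_2B_3] = ½·((2/3)·(7−4) + 3·(4−(23/6)) + (-3)·(23/6−7)) = ½·(2 + 1/2 + 19/2) = 6, so the B_1-coordinate is 6/9 = 2/3.
[B_1MB_3] = ½·(1·(23/6−4) + (2/3)·(4−3) + (-3)·(3−(23/6))) = ½·(-1/6 + 2/3 + 5/2) = 3/2, so the B_2-coordinate is 1/6.
[B_1B_2M] = ½·(1·(7−(23/6)) + 3·(23/6−3) + (2/3)·(3−7)) = ½·(19/6 + 5/2 − 8/3) = 3/2, so the B_3-coordinate is 1/6.

(2/3, 1/6, 1/6)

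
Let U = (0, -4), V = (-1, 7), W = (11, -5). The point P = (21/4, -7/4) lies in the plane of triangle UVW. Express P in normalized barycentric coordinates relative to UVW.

(1/4, 1/4, 1/2)

Signed area of the reference triangle: [UVW] = ½·(0·(7−(-5)) + (-1)·(-5−(-4)) + 11·(-4−7)) = ½·(0 + 1 − 121) = -60.
[PVW] = ½·((21/4)·(7−(-5)) + (-1)·(-5−(-7/4)) + 11·(-7/4−7)) = ½·(63 + 13/4 − 385/4) = -15, so the U-coordinate is (-15)/(-60) = 1/4.
[UPW] = ½·(0·(-7/4−(-5)) + (21/4)·(-5−(-4)) + 11·(-4−(-7/4))) = ½·(0 − 21/4 − 99/4) = -15, so the V-coordinate is 1/4.
[UVP] = ½·(0·(7−(-7/4)) + (-1)·(-7/4−(-4)) + (21/4)·(-4−7)) = ½·(0 − 9/4 − 231/4) = -30, so the W-coordinate is 1/2.
Check: 1/4 + 1/4 + 1/2 = 1.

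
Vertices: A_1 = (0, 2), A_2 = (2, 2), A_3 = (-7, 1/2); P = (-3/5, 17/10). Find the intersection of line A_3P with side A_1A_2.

Barycentric coordinates of P with respect to A_1A_2A_3: (2/5, 2/5, 1/5).
On side A_1A_2 the A_3-coordinate is zero; dropping P's A_3-weight 1/5 and renormalizing the remaining 2/5 : 2/5 gives weights 1/2, 1/2 on A_1, A_2.
Q = (1/2)·(0, 2) + (1/2)·(2, 2) = (1, 2).

(1, 2)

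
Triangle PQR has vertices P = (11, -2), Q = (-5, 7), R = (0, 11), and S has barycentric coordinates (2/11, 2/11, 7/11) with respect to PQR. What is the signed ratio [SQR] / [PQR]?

2/11

The signed ratio [SQR]/[PQR] equals the barycentric coordinate of S at vertex P, which is 2/11.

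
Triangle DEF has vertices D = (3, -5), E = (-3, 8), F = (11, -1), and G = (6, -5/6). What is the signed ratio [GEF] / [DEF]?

1/3

[DEF] = ½·(3·(8−(-1)) + (-3)·(-1−(-5)) + 11·(-5−8)) = ½·(27 − 12 − 143) = -64.
[GEF] = ½·(6·(8−(-1)) + (-3)·(-1−(-5/6)) + 11·(-5/6−8)) = ½·(54 + 1/2 − 583/6) = -64/3, so the ratio is (-64/3)/(-64) = 1/3.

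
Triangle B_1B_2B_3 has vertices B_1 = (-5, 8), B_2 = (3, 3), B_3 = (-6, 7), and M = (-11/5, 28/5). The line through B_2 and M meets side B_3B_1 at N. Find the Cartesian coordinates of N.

(-17/3, 22/3)

Barycentric coordinates of M with respect to B_1B_2B_3: (1/5, 2/5, 2/5).
On side B_3B_1 the B_2-coordinate is zero; dropping M's B_2-weight 2/5 and renormalizing the remaining 2/5 : 1/5 gives weights 2/3, 1/3 on B_3, B_1.
N = (2/3)·(-6, 7) + (1/3)·(-5, 8) = (-17/3, 22/3).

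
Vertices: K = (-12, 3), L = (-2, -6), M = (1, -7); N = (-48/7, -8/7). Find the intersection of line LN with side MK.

(-23/3, -1/3)

Barycentric coordinates of N with respect to KLM: (4/7, 1/7, 2/7).
On side MK the L-coordinate is zero; dropping N's L-weight 1/7 and renormalizing the remaining 2/7 : 4/7 gives weights 1/3, 2/3 on M, K.
J = (1/3)·(1, -7) + (2/3)·(-12, 3) = (-23/3, -1/3).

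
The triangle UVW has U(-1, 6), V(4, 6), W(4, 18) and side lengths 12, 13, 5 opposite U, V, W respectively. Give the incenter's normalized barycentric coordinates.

(2/5, 13/30, 1/6)

The incenter has barycentric coordinates proportional to the opposite side lengths: (12 : 13 : 5).
Normalizing by 12+13+5 = 30 gives (2/5, 13/30, 1/6).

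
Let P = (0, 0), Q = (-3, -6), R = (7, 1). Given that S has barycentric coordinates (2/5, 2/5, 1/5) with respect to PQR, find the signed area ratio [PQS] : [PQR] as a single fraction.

The signed ratio [PQS]/[PQR] equals the barycentric coordinate of S at vertex R, which is 1/5.

1/5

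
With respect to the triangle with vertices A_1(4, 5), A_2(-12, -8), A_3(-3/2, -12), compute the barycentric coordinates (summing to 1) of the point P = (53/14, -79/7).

Signed area of the reference triangle: [A_1A_2A_3] = ½·(4·(-8−(-12)) + (-12)·(-12−5) + (-3/2)·(5−(-8))) = ½·(16 + 204 − 39/2) = 401/4.
[PA_2A_3] = ½·((53/14)·(-8−(-12)) + (-12)·(-12−(-79/7)) + (-3/2)·(-79/7−(-8))) = ½·(106/7 + 60/7 + 69/14) = 401/28, so the A_1-coordinate is (401/28)/(401/4) = 1/7.
[A_1PA_3] = ½·(4·(-79/7−(-12)) + (53/14)·(-12−5) + (-3/2)·(5−(-79/7))) = ½·(20/7 − 901/14 − 171/7) = -1203/28, so the A_2-coordinate is -3/7.
[A_1A_2P] = ½·(4·(-8−(-79/7)) + (-12)·(-79/7−5) + (53/14)·(5−(-8))) = ½·(92/7 + 1368/7 + 689/14) = 3609/28, so the A_3-coordinate is 9/7.

(1/7, -3/7, 9/7)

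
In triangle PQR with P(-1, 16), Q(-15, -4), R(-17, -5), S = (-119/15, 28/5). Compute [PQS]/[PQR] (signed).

[PQR] = ½·((-1)·(-4−(-5)) + (-15)·(-5−16) + (-17)·(16−(-4))) = ½·(-1 + 315 − 340) = -13.
[PQS] = ½·((-1)·(-4−(28/5)) + (-15)·(28/5−16) + (-119/15)·(16−(-4))) = ½·(48/5 + 156 − 476/3) = 52/15, so the ratio is (52/15)/(-13) = -4/15.

-4/15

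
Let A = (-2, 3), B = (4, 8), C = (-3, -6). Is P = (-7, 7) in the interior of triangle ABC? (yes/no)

Barycentric coordinates of P: (3, -1, -1).
The three coordinates are positive, negative, negative; a point is interior exactly when all three are positive.

no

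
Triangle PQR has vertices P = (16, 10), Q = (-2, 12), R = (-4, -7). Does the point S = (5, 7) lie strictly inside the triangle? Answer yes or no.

yes

Barycentric coordinates of S: (143/346, 127/346, 38/173).
The three coordinates are positive, positive, positive; a point is interior exactly when all three are positive.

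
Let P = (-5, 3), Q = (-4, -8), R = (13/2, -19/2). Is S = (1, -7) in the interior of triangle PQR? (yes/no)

yes

Barycentric coordinates of S: (3/19, 20/57, 28/57).
The three coordinates are positive, positive, positive; a point is interior exactly when all three are positive.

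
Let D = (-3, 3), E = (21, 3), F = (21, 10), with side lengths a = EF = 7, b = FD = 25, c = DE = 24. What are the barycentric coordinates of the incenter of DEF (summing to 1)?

(1/8, 25/56, 3/7)

The incenter has barycentric coordinates proportional to the opposite side lengths: (7 : 25 : 24).
Normalizing by 7+25+24 = 56 gives (1/8, 25/56, 3/7).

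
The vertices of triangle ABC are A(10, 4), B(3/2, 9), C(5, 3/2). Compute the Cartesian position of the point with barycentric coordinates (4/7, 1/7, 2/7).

P = (4/7)·A + (1/7)·B + (2/7)·C.
x-coordinate: (4/7)·10 + (1/7)·(3/2) + (2/7)·5 = 103/14.
y-coordinate: (4/7)·4 + (1/7)·9 + (2/7)·(3/2) = 4.

(103/14, 4)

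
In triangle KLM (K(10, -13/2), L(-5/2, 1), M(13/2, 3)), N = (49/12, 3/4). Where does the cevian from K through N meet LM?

Barycentric coordinates of N with respect to KLM: (1/6, 1/3, 1/2).
On side LM the K-coordinate is zero; dropping N's K-weight 1/6 and renormalizing the remaining 1/3 : 1/2 gives weights 2/5, 3/5 on L, M.
J = (2/5)·(-5/2, 1) + (3/5)·(13/2, 3) = (29/10, 11/5).

(29/10, 11/5)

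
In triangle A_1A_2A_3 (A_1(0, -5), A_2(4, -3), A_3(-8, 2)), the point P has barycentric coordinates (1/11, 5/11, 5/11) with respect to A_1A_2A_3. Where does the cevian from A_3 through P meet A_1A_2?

Line A_3P meets A_1A_2 where the A_3-coordinate vanishes; zeroing P's A_3-weight and renormalizing leaves A_1, A_2-weights 1/11 : 5/11 → (1/6, 5/6).
So Q = (1/6)·A_1 + (5/6)·A_2 = (10/3, -10/3).

(10/3, -10/3)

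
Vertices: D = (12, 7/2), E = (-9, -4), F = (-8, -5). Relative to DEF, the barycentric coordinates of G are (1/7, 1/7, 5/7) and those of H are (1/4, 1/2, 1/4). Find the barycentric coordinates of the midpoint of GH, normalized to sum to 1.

(11/56, 9/28, 27/56)

Since both coordinate triples sum to 1, the midpoint's barycentrics are the componentwise average.
(1/7+1/4)/2 = 11/56; similarly 9/28 and 27/56.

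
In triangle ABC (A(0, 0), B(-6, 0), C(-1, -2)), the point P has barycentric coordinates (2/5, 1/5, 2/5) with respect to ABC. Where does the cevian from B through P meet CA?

(-1/2, -1)

Line BP meets CA where the B-coordinate vanishes; zeroing P's B-weight and renormalizing leaves C, A-weights 2/5 : 2/5 → (1/2, 1/2).
So Q = (1/2)·C + (1/2)·A = (-1/2, -1).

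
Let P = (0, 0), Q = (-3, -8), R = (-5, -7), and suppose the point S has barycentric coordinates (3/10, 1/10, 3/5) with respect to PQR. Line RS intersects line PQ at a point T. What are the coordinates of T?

Line RS meets PQ where the R-coordinate vanishes; zeroing S's R-weight and renormalizing leaves P, Q-weights 3/10 : 1/10 → (3/4, 1/4).
So T = (3/4)·P + (1/4)·Q = (-3/4, -2).

(-3/4, -2)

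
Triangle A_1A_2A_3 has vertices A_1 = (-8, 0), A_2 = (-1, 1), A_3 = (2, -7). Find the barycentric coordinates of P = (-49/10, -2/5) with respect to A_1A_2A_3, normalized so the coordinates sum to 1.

Signed area of the reference triangle: [A_1A_2A_3] = ½·((-8)·(1−(-7)) + (-1)·(-7−0) + 2·(0−1)) = ½·(-64 + 7 − 2) = -59/2.
[PA_2A_3] = ½·((-49/10)·(1−(-7)) + (-1)·(-7−(-2/5)) + 2·(-2/5−1)) = ½·(-196/5 + 33/5 − 14/5) = -177/10, so the A_1-coordinate is (-177/10)/(-59/2) = 3/5.
[A_1PA_3] = ½·((-8)·(-2/5−(-7)) + (-49/10)·(-7−0) + 2·(0−(-2/5))) = ½·(-264/5 + 343/10 + 4/5) = -177/20, so the A_2-coordinate is 3/10.
[A_1A_2P] = ½·((-8)·(1−(-2/5)) + (-1)·(-2/5−0) + (-49/10)·(0−1)) = ½·(-56/5 + 2/5 + 49/10) = -59/20, so the A_3-coordinate is 1/10.
Check: 3/5 + 3/10 + 1/10 = 1.

(3/5, 3/10, 1/10)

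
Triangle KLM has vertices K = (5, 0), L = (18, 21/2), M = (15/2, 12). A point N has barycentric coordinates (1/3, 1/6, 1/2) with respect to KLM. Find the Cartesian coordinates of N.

N = (1/3)·K + (1/6)·L + (1/2)·M.
x-coordinate: (1/3)·5 + (1/6)·18 + (1/2)·(15/2) = 101/12.
y-coordinate: (1/3)·0 + (1/6)·(21/2) + (1/2)·12 = 31/4.

(101/12, 31/4)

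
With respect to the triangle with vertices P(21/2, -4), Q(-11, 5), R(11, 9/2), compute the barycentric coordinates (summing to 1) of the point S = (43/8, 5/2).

Signed area of the reference triangle: [PQR] = ½·((21/2)·(5−(9/2)) + (-11)·(9/2−(-4)) + 11·(-4−5)) = ½·(21/4 − 187/2 − 99) = -749/8.
[SQR] = ½·((43/8)·(5−(9/2)) + (-11)·(9/2−(5/2)) + 11·(5/2−5)) = ½·(43/16 − 22 − 55/2) = -749/32, so the P-coordinate is (-749/32)/(-749/8) = 1/4.
[PSR] = ½·((21/2)·(5/2−(9/2)) + (43/8)·(9/2−(-4)) + 11·(-4−(5/2))) = ½·(-21 + 731/16 − 143/2) = -749/32, so the Q-coordinate is 1/4.
[PQS] = ½·((21/2)·(5−(5/2)) + (-11)·(5/2−(-4)) + (43/8)·(-4−5)) = ½·(105/4 − 143/2 − 387/8) = -749/16, so the R-coordinate is 1/2.
Check: 1/4 + 1/4 + 1/2 = 1.

(1/4, 1/4, 1/2)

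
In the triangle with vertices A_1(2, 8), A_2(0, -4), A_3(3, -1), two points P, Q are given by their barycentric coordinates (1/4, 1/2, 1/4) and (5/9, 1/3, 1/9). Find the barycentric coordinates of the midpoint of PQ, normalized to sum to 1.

(29/72, 5/12, 13/72)

Since both coordinate triples sum to 1, the midpoint's barycentrics are the componentwise average.
(1/4+5/9)/2 = 29/72; similarly 5/12 and 13/72.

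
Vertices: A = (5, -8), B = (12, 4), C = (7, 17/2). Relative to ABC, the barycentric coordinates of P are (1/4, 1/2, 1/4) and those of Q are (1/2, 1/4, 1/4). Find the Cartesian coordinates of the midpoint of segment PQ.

(65/8, 5/8)

Barycentric coordinates of the midpoint are the average: (3/8, 3/8, 1/4).
Converting: (3/8)·A + (3/8)·B + (1/4)·C = (65/8, 5/8).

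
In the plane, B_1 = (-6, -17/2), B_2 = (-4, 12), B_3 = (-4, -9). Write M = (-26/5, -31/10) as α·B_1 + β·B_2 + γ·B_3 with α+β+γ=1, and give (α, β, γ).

(3/5, 4/15, 2/15)

Signed area of the reference triangle: [B_1B_2B_3] = ½·((-6)·(12−(-9)) + (-4)·(-9−(-17/2)) + (-4)·(-17/2−12)) = ½·(-126 + 2 + 82) = -21.
[MB_2B_3] = ½·((-26/5)·(12−(-9)) + (-4)·(-9−(-31/10)) + (-4)·(-31/10−12)) = ½·(-546/5 + 118/5 + 302/5) = -63/5, so the B_1-coordinate is (-63/5)/(-21) = 3/5.
[B_1MB_3] = ½·((-6)·(-31/10−(-9)) + (-26/5)·(-9−(-17/2)) + (-4)·(-17/2−(-31/10))) = ½·(-177/5 + 13/5 + 108/5) = -28/5, so the B_2-coordinate is 4/15.
[B_1B_2M] = ½·((-6)·(12−(-31/10)) + (-4)·(-31/10−(-17/2)) + (-26/5)·(-17/2−12)) = ½·(-453/5 − 108/5 + 533/5) = -14/5, so the B_3-coordinate is 2/15.
Check: 3/5 + 4/15 + 2/15 = 1.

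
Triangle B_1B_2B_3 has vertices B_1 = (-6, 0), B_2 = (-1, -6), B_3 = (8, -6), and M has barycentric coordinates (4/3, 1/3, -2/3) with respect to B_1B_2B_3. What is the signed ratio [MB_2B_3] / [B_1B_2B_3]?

The signed ratio [MB_2B_3]/[B_1B_2B_3] equals the barycentric coordinate of M at vertex B_1, which is 4/3.

4/3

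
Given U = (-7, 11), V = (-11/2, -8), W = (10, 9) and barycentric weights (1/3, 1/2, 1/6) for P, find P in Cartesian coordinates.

P = (1/3)·U + (1/2)·V + (1/6)·W.
x-coordinate: (1/3)·(-7) + (1/2)·(-11/2) + (1/6)·10 = -41/12.
y-coordinate: (1/3)·11 + (1/2)·(-8) + (1/6)·9 = 7/6.

(-41/12, 7/6)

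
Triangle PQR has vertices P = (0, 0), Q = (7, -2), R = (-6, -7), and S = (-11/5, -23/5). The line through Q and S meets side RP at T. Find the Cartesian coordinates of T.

(-9/2, -21/4)

Barycentric coordinates of S with respect to PQR: (1/5, 1/5, 3/5).
On side RP the Q-coordinate is zero; dropping S's Q-weight 1/5 and renormalizing the remaining 3/5 : 1/5 gives weights 3/4, 1/4 on R, P.
T = (3/4)·(-6, -7) + (1/4)·(0, 0) = (-9/2, -21/4).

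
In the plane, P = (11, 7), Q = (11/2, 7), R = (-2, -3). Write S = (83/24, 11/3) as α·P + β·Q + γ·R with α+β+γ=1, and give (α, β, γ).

Signed area of the reference triangle: [PQR] = ½·(11·(7−(-3)) + (11/2)·(-3−7) + (-2)·(7−7)) = ½·(110 − 55 + 0) = 55/2.
[SQR] = ½·((83/24)·(7−(-3)) + (11/2)·(-3−(11/3)) + (-2)·(11/3−7)) = ½·(415/12 − 110/3 + 20/3) = 55/24, so the P-coordinate is (55/24)/(55/2) = 1/12.
[PSR] = ½·(11·(11/3−(-3)) + (83/24)·(-3−7) + (-2)·(7−(11/3))) = ½·(220/3 − 415/12 − 20/3) = 385/24, so the Q-coordinate is 7/12.
[PQS] = ½·(11·(7−(11/3)) + (11/2)·(11/3−7) + (83/24)·(7−7)) = ½·(110/3 − 55/3 + 0) = 55/6, so the R-coordinate is 1/3.
Check: 1/12 + 7/12 + 1/3 = 1.

(1/12, 7/12, 1/3)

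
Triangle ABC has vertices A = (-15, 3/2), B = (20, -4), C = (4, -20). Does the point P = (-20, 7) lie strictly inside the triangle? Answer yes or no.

no

Barycentric coordinates of P: (34/27, -1/216, -55/216).
The three coordinates are positive, negative, negative; a point is interior exactly when all three are positive.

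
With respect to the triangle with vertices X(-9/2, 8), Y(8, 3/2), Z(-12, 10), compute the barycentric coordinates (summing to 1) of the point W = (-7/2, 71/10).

(3/5, 1/5, 1/5)

Signed area of the reference triangle: [XYZ] = ½·((-9/2)·(3/2−10) + 8·(10−8) + (-12)·(8−(3/2))) = ½·(153/4 + 16 − 78) = -95/8.
[WYZ] = ½·((-7/2)·(3/2−10) + 8·(10−(71/10)) + (-12)·(71/10−(3/2))) = ½·(119/4 + 116/5 − 336/5) = -57/8, so the X-coordinate is (-57/8)/(-95/8) = 3/5.
[XWZ] = ½·((-9/2)·(71/10−10) + (-7/2)·(10−8) + (-12)·(8−(71/10))) = ½·(261/20 − 7 − 54/5) = -19/8, so the Y-coordinate is 1/5.
[XYW] = ½·((-9/2)·(3/2−(71/10)) + 8·(71/10−8) + (-7/2)·(8−(3/2))) = ½·(126/5 − 36/5 − 91/4) = -19/8, so the Z-coordinate is 1/5.
Check: 3/5 + 1/5 + 1/5 = 1.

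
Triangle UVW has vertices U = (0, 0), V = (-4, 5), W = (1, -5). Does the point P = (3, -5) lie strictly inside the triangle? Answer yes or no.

no

Barycentric coordinates of P: (4/3, -2/3, 1/3).
The three coordinates are positive, negative, positive; a point is interior exactly when all three are positive.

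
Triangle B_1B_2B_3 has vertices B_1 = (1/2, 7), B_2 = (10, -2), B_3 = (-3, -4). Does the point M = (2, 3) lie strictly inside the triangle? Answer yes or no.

Barycentric coordinates of M: (81/136, 61/272, 49/272).
The three coordinates are positive, positive, positive; a point is interior exactly when all three are positive.

yes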